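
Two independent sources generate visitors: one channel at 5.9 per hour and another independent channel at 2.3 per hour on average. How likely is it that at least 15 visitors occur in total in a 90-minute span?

Independent Poisson processes superpose: combined rate λ = 5.9 + 2.3 = 8.2 per hour.
Over the interval, μ = 8.2 × 1.5 = 12.3 (a 90-minute span = 1.5 hours).
P(N ≥ 15) = 1 − P(N ≤ 14) ≈ 0.2558.

0.2558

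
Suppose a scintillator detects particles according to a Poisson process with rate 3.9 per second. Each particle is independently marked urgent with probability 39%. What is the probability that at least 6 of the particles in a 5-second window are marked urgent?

Thinning: the particles that are marked urgent themselves form a Poisson process with rate 0.39 × 3.9 = 1.521 per second.
Over the interval, μ = 1.521 × 5 = 7.605 (a 5-second window = 5 seconds).
P(N ≥ 6) = 1 − P(N ≤ 5) ≈ 0.7698.

0.7698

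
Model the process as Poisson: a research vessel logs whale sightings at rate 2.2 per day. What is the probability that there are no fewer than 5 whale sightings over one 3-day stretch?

Over the interval, μ = 2.2 × 3 = 6.6 (a 3-day stretch = 3 days).
P(N ≥ 5) = 1 − P(N ≤ 4) = 1 − Σ_{j=0}^{4} e^(−μ) μ^j/j! ≈ 0.7873.

0.7873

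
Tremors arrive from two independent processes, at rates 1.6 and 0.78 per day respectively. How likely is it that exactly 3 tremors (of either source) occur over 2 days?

Independent Poisson processes superpose: combined rate λ = 1.6 + 0.78 = 2.38 per day.
Over the interval, μ = 2.38 × 2 = 4.76 (2 days).
P(N = 3) = e^(−4.76) · 4.76^3/3! ≈ 0.1540.

0.1540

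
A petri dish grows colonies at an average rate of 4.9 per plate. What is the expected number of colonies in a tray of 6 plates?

29.4

E[N] = λt = 4.9 × 6 = 29.4 (a tray of 6 plates = 6 plates).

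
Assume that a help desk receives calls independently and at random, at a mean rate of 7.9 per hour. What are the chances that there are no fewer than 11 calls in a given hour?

0.1743

With mean μ = 7.9 per hour,
P(N ≥ 11) = 1 − P(N ≤ 10) = 1 − Σ_{j=0}^{10} e^(−μ) μ^j/j! ≈ 0.1743.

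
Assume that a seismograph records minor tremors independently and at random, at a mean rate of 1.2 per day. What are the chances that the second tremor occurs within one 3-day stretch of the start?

0.8743

Over the interval, μ = 1.2 × 3 = 3.6 (a 3-day stretch = 3 days).
The second arrival falls in the interval iff at least 2 events occur there: P(S_2 ≤ t) = P(N ≥ 2) = 1 − P(N ≤ 1) ≈ 0.8743.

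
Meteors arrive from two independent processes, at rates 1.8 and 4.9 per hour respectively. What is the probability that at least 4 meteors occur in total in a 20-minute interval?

0.1872

Independent Poisson processes superpose: combined rate λ = 1.8 + 4.9 = 6.7 per hour.
Over the interval, μ = 6.7 × 1/3 ≈ 2.23333 (a 20-minute interval = 1/3 hours).
P(N ≥ 4) = 1 − P(N ≤ 3) ≈ 0.1872.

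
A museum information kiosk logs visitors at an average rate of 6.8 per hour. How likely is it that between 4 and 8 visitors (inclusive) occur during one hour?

With mean μ = 6.8 per hour,
P(4 ≤ N ≤ 8) = Σ_{j=4}^{8} e^(−6.8) · 6.8^j/j! ≈ 0.6620.

0.6620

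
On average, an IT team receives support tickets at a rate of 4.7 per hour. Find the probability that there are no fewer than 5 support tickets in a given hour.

0.5054

With mean μ = 4.7 per hour,
P(N ≥ 5) = 1 − P(N ≤ 4) = 1 − Σ_{j=0}^{4} e^(−μ) μ^j/j! ≈ 0.5054.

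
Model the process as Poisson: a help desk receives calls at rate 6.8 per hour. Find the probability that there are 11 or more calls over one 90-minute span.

0.4420

Over the interval, μ = 6.8 × 1.5 = 10.2 (a 90-minute span = 1.5 hours).
P(N ≥ 11) = 1 − P(N ≤ 10) = 1 − Σ_{j=0}^{10} e^(−μ) μ^j/j! ≈ 0.4420.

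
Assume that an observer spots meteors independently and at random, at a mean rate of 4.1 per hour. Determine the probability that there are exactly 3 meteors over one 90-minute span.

Over the interval, μ = 4.1 × 1.5 = 6.15 (a 90-minute span = 1.5 hours).
P(N = 3) = e^(−μ) μ^3/3! = e^(−6.15) · 6.15^3/6 ≈ 0.0827.

0.0827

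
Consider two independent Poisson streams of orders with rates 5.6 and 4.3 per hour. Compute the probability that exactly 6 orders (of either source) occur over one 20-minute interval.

0.0662

Independent Poisson processes superpose: combined rate λ = 5.6 + 4.3 = 9.9 per hour.
Over the interval, μ = 9.9 × 1/3 = 3.3 (a 20-minute interval = 1/3 hours).
P(N = 6) = e^(−3.3) · 3.3^6/6! ≈ 0.0662.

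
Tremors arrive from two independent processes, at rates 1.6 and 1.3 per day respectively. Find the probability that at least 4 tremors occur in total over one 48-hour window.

0.8300

Independent Poisson processes superpose: combined rate λ = 1.6 + 1.3 = 2.9 per day.
Over the interval, μ = 2.9 × 2 = 5.8 (a 48-hour window = 2 days).
P(N ≥ 4) = 1 − P(N ≤ 3) ≈ 0.8300.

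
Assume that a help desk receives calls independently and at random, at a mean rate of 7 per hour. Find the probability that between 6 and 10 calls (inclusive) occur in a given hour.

With mean μ = 7 per hour,
P(6 ≤ N ≤ 10) = Σ_{j=6}^{10} e^(−7) · 7^j/j! ≈ 0.6008.

0.6008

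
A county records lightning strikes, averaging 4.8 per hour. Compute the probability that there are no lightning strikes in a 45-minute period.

Over the interval, μ = 4.8 × 0.75 = 3.6 (a 45-minute period = 0.75 hours).
P(N = 0) = e^(−μ) μ^0/0! = e^(−3.6) · 3.6^0/1 ≈ 0.0273.

0.0273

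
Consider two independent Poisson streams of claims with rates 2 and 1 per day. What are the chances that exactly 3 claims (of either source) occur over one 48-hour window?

0.0892

Independent Poisson processes superpose: combined rate λ = 2 + 1 = 3 per day.
Over the interval, μ = 3 × 2 = 6 (a 48-hour window = 2 days).
P(N = 3) = e^(−6) · 6^3/3! ≈ 0.0892.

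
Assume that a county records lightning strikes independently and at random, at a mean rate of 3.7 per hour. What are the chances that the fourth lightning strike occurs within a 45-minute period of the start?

0.3025

Over the interval, μ = 3.7 × 0.75 = 2.775 (a 45-minute period = 0.75 hours).
The fourth arrival falls in the interval iff at least 4 events occur there: P(S_4 ≤ t) = P(N ≥ 4) = 1 − P(N ≤ 3) ≈ 0.3025.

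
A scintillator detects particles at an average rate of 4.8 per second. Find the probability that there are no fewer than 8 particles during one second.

0.1133

With mean μ = 4.8 per second,
P(N ≥ 8) = 1 − P(N ≤ 7) = 1 − Σ_{j=0}^{7} e^(−μ) μ^j/j! ≈ 0.1133.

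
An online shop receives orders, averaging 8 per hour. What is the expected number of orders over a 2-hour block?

16

E[N] = λt = 8 × 2 = 16 (a 2-hour block = 2 hours).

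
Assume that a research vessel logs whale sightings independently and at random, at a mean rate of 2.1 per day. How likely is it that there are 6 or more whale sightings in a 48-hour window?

0.2469

Over the interval, μ = 2.1 × 2 = 4.2 (a 48-hour window = 2 days).
P(N ≥ 6) = 1 − P(N ≤ 5) = 1 − Σ_{j=0}^{5} e^(−μ) μ^j/j! ≈ 0.2469.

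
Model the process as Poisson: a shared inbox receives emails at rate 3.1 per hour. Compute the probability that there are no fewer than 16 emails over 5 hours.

Over the interval, μ = 3.1 × 5 = 15.5 (5 hours).
P(N ≥ 16) = 1 − P(N ≤ 15) = 1 − Σ_{j=0}^{15} e^(−μ) μ^j/j! ≈ 0.4830.

0.4830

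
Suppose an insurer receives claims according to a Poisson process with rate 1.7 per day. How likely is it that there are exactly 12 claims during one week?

0.1143

Over the interval, μ = 1.7 × 7 = 11.9 (a week = 7 days).
P(N = 12) = e^(−μ) μ^12/12! = e^(−11.9) · 11.9^12/479001600 ≈ 0.1143.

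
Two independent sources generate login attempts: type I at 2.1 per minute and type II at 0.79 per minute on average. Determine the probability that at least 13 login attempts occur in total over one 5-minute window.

Independent Poisson processes superpose: combined rate λ = 2.1 + 0.79 = 2.89 per minute.
Over the interval, μ = 2.89 × 5 = 14.45 (a 5-minute window = 5 minutes).
P(N ≥ 13) = 1 − P(N ≤ 12) ≈ 0.6844.

0.6844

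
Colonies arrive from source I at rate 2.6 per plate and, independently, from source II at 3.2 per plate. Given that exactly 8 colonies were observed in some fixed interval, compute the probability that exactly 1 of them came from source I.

0.0558

Given the total, each event is independently from source I with probability p = λ_I/(λ_I+λ_II) = 2.6/5.8 ≈ 0.4483.
So K ~ Binomial(8, 2.6/5.8): P(K = 1) = C(8,1) · (2.6/5.8)^1 · (3.2/5.8)^7 ≈ 0.0558.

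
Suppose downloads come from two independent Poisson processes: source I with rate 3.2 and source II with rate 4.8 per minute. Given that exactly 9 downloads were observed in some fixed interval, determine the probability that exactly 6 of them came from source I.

Given the total, each event is independently from source I with probability p = λ_I/(λ_I+λ_II) = 3.2/8 = 0.4000.
So K ~ Binomial(9, 3.2/8): P(K = 6) = C(9,6) · (3.2/8)^6 · (4.8/8)^3 ≈ 0.0743.

0.0743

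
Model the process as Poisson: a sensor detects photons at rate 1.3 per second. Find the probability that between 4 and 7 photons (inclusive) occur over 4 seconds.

Over the interval, μ = 1.3 × 4 = 5.2 (4 seconds).
P(4 ≤ N ≤ 7) = Σ_{j=4}^{7} e^(−5.2) · 5.2^j/j! ≈ 0.6069.

0.6069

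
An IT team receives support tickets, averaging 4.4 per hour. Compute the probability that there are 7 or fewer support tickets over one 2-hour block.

Over the interval, μ = 4.4 × 2 = 8.8 (a 2-hour block = 2 hours).
P(N ≤ 7) = Σ_{j=0}^{7} e^(−μ) μ^j/j! ≈ 0.3478.

0.3478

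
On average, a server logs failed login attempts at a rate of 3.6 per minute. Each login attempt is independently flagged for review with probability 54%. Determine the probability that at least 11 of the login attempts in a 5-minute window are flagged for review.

0.3820

Thinning: the login attempts that are flagged for review themselves form a Poisson process with rate 0.54 × 3.6 = 1.944 per minute.
Over the interval, μ = 1.944 × 5 = 9.72 (a 5-minute window = 5 minutes).
P(N ≥ 11) = 1 − P(N ≤ 10) ≈ 0.3820.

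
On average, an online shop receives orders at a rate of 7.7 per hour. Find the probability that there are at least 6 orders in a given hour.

0.7797

With mean μ = 7.7 per hour,
P(N ≥ 6) = 1 − P(N ≤ 5) = 1 − Σ_{j=0}^{5} e^(−μ) μ^j/j! ≈ 0.7797.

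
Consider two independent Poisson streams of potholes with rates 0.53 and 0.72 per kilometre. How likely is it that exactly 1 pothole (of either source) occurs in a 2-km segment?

0.2052

Independent Poisson processes superpose: combined rate λ = 0.53 + 0.72 = 1.25 per kilometre.
Over the interval, μ = 1.25 × 2 = 2.5 (a 2-km segment = 2 kilometres).
P(N = 1) = e^(−2.5) · 2.5^1/1! ≈ 0.2052.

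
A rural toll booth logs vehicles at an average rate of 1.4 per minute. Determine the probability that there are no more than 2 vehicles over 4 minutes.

0.0824

Over the interval, μ = 1.4 × 4 = 5.6 (4 minutes).
P(N ≤ 2) = Σ_{j=0}^{2} e^(−μ) μ^j/j! ≈ 0.0824.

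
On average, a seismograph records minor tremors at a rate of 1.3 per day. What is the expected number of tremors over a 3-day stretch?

E[N] = λt = 1.3 × 3 = 3.9 (a 3-day stretch = 3 days).

3.9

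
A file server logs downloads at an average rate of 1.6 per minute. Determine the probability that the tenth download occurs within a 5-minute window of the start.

0.2834

Over the interval, μ = 1.6 × 5 = 8 (a 5-minute window = 5 minutes).
The tenth arrival falls in the interval iff at least 10 events occur there: P(S_10 ≤ t) = P(N ≥ 10) = 1 − P(N ≤ 9) ≈ 0.2834.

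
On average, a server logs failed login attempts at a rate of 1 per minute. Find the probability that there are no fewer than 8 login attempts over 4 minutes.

Over the interval, μ = 1 × 4 = 4 (4 minutes).
P(N ≥ 8) = 1 − P(N ≤ 7) = 1 − Σ_{j=0}^{7} e^(−μ) μ^j/j! ≈ 0.0511.

0.0511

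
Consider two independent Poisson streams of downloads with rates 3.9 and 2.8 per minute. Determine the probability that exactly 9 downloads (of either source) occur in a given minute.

Independent Poisson processes superpose: combined rate λ = 3.9 + 2.8 = 6.7 per minute.
So μ = 6.7.
P(N = 9) = e^(−6.7) · 6.7^9/9! ≈ 0.0923.

0.0923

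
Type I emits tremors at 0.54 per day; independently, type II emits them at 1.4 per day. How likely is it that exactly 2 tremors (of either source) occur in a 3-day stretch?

Independent Poisson processes superpose: combined rate λ = 0.54 + 1.4 = 1.94 per day.
Over the interval, μ = 1.94 × 3 = 5.82 (a 3-day stretch = 3 days).
P(N = 2) = e^(−5.82) · 5.82^2/2! ≈ 0.0503.

0.0503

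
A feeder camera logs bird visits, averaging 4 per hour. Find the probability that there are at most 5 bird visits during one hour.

0.7851

With mean μ = 4 per hour,
P(N ≤ 5) = Σ_{j=0}^{5} e^(−μ) μ^j/j! ≈ 0.7851.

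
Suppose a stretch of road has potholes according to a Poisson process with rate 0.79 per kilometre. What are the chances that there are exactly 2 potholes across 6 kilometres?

0.0982

Over the interval, μ = 0.79 × 6 = 4.74 (6 kilometres).
P(N = 2) = e^(−μ) μ^2/2! = e^(−4.74) · 4.74^2/2 ≈ 0.0982.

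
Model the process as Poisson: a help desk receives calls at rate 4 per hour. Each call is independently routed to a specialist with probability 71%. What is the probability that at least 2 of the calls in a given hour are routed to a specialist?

0.7756

Thinning: the calls that are routed to a specialist themselves form a Poisson process with rate 0.71 × 4 = 2.84 per hour.
So μ = 2.84.
P(N ≥ 2) = 1 − P(N ≤ 1) ≈ 0.7756.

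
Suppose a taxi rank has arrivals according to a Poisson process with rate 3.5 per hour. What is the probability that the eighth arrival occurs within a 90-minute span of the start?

0.1608

Over the interval, μ = 3.5 × 1.5 = 5.25 (a 90-minute span = 1.5 hours).
The eighth arrival falls in the interval iff at least 8 events occur there: P(S_8 ≤ t) = P(N ≥ 8) = 1 − P(N ≤ 7) ≈ 0.1608.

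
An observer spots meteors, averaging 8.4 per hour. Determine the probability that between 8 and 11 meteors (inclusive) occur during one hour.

With mean μ = 8.4 per hour,
P(8 ≤ N ≤ 11) = Σ_{j=8}^{11} e^(−8.4) · 8.4^j/j! ≈ 0.4584.

0.4584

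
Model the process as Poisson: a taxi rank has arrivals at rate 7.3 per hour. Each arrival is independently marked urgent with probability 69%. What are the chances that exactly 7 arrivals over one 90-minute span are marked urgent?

0.1459

Thinning: the arrivals that are marked urgent themselves form a Poisson process with rate 0.69 × 7.3 = 5.037 per hour.
Over the interval, μ = 5.037 × 1.5 = 7.5555 (a 90-minute span = 1.5 hours).
P(N = 7) = e^(−7.5555) · 7.5555^7/7! ≈ 0.1459.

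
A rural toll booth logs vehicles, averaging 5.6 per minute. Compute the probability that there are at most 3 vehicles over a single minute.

0.1906

With mean μ = 5.6 per minute,
P(N ≤ 3) = Σ_{j=0}^{3} e^(−μ) μ^j/j! ≈ 0.1906.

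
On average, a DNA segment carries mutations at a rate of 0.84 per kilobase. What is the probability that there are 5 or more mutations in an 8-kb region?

Over the interval, μ = 0.84 × 8 = 6.72 (an 8-kb region = 8 kilobases).
P(N ≥ 5) = 1 − P(N ≤ 4) = 1 − Σ_{j=0}^{4} e^(−μ) μ^j/j! ≈ 0.7999.

0.7999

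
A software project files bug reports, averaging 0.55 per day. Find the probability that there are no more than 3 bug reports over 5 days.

0.7030

Over the interval, μ = 0.55 × 5 = 2.75 (5 days).
P(N ≤ 3) = Σ_{j=0}^{3} e^(−μ) μ^j/j! ≈ 0.7030.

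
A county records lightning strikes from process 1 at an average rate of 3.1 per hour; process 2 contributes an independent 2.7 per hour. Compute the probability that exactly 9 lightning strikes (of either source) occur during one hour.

0.0620

Independent Poisson processes superpose: combined rate λ = 3.1 + 2.7 = 5.8 per hour.
So μ = 5.8.
P(N = 9) = e^(−5.8) · 5.8^9/9! ≈ 0.0620.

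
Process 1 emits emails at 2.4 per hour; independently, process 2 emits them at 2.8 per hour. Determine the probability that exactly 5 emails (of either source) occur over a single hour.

0.1748

Independent Poisson processes superpose: combined rate λ = 2.4 + 2.8 = 5.2 per hour.
So μ = 5.2.
P(N = 5) = e^(−5.2) · 5.2^5/5! ≈ 0.1748.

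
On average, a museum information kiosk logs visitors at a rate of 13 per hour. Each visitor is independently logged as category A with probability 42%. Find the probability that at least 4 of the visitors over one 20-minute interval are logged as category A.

Thinning: the visitors that are logged as category A themselves form a Poisson process with rate 0.42 × 13 = 5.46 per hour.
Over the interval, μ = 5.46 × 1/3 = 1.82 (a 20-minute interval = 1/3 hours).
P(N ≥ 4) = 1 − P(N ≤ 3) ≈ 0.1119.

0.1119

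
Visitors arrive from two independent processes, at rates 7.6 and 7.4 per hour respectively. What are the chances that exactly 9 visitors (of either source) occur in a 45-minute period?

0.1035

Independent Poisson processes superpose: combined rate λ = 7.6 + 7.4 = 15 per hour.
Over the interval, μ = 15 × 0.75 = 11.25 (a 45-minute period = 0.75 hours).
P(N = 9) = e^(−11.25) · 11.25^9/9! ≈ 0.1035.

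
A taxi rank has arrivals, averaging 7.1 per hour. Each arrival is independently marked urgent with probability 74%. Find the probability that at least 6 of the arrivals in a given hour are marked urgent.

Thinning: the arrivals that are marked urgent themselves form a Poisson process with rate 0.74 × 7.1 = 5.254 per hour.
So μ = 5.254.
P(N ≥ 6) = 1 − P(N ≤ 5) ≈ 0.4285.

0.4285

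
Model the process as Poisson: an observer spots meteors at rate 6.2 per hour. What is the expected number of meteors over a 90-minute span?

9.3

E[N] = λt = 6.2 × 1.5 = 9.3 (a 90-minute span = 1.5 hours).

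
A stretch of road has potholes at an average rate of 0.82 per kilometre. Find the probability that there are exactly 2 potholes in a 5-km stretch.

Over the interval, μ = 0.82 × 5 = 4.1 (a 5-km stretch = 5 kilometres).
P(N = 2) = e^(−μ) μ^2/2! = e^(−4.1) · 4.1^2/2 ≈ 0.1393.

0.1393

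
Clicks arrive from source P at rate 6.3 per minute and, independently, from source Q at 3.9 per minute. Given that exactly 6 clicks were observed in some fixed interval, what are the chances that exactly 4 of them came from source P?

Given the total, each event is independently from source P with probability p = λ_P/(λ_P+λ_Q) = 6.3/10.2 ≈ 0.6176.
So K ~ Binomial(6, 6.3/10.2): P(K = 4) = C(6,4) · (6.3/10.2)^4 · (3.9/10.2)^2 ≈ 0.3191.

0.3191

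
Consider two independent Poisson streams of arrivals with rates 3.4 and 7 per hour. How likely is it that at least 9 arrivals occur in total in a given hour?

Independent Poisson processes superpose: combined rate λ = 3.4 + 7 = 10.4 per hour.
So μ = 10.4.
P(N ≥ 9) = 1 − P(N ≤ 8) ≈ 0.7104.

0.7104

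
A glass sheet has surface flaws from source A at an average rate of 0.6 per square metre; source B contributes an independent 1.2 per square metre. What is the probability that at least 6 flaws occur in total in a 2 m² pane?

0.1559

Independent Poisson processes superpose: combined rate λ = 0.6 + 1.2 = 1.8 per square metre.
Over the interval, μ = 1.8 × 2 = 3.6 (a 2 m² pane = 2 square metres).
P(N ≥ 6) = 1 − P(N ≤ 5) ≈ 0.1559.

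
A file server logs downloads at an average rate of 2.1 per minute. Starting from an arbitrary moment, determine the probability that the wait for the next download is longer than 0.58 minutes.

0.2958

The wait for the next event is exponential with rate λ = 2.1 per minute.
P(T > 0.58) = e^(−λt) = e^(−2.1 × 0.58) = e^(−1.218) ≈ 0.2958.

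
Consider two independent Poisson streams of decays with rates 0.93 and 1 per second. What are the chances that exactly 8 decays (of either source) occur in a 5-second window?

0.1202

Independent Poisson processes superpose: combined rate λ = 0.93 + 1 = 1.93 per second.
Over the interval, μ = 1.93 × 5 = 9.65 (a 5-second window = 5 seconds).
P(N = 8) = e^(−9.65) · 9.65^8/8! ≈ 0.1202.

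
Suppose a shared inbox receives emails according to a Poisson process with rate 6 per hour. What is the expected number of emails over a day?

E[N] = λt = 6 × 24 = 144 (a day = 24 hours).

144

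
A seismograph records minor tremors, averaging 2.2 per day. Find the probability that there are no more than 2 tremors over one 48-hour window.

Over the interval, μ = 2.2 × 2 = 4.4 (a 48-hour window = 2 days).
P(N ≤ 2) = Σ_{j=0}^{2} e^(−μ) μ^j/j! ≈ 0.1851.

0.1851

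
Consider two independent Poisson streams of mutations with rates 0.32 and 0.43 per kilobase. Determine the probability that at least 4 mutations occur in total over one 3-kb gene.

0.1906

Independent Poisson processes superpose: combined rate λ = 0.32 + 0.43 = 0.75 per kilobase.
Over the interval, μ = 0.75 × 3 = 2.25 (a 3-kb gene = 3 kilobases).
P(N ≥ 4) = 1 − P(N ≤ 3) ≈ 0.1906.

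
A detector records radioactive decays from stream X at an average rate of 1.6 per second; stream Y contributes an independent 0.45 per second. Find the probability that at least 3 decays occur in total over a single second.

Independent Poisson processes superpose: combined rate λ = 1.6 + 0.45 = 2.05 per second.
So μ = 2.05.
P(N ≥ 3) = 1 − P(N ≤ 2) ≈ 0.3369.

0.3369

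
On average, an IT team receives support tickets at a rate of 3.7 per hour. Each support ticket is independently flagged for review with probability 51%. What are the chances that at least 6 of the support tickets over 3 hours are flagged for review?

Thinning: the support tickets that are flagged for review themselves form a Poisson process with rate 0.51 × 3.7 = 1.887 per hour.
Over the interval, μ = 1.887 × 3 = 5.661 (3 hours).
P(N ≥ 6) = 1 − P(N ≤ 5) ≈ 0.4985.

0.4985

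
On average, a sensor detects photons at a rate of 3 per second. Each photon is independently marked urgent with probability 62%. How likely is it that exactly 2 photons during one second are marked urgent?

0.2693

Thinning: the photons that are marked urgent themselves form a Poisson process with rate 0.62 × 3 = 1.86 per second.
So μ = 1.86.
P(N = 2) = e^(−1.86) · 1.86^2/2! ≈ 0.2693.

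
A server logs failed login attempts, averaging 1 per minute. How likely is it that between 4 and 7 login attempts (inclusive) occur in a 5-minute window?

0.6016

Over the interval, μ = 1 × 5 = 5 (a 5-minute window = 5 minutes).
P(4 ≤ N ≤ 7) = Σ_{j=4}^{7} e^(−5) · 5^j/j! ≈ 0.6016.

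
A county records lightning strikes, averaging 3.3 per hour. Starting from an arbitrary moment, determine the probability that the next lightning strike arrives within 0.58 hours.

0.8525

Inter-arrival times are exponential with rate λ = 3.3 per hour.
P(T ≤ 0.58) = 1 − e^(−λt) = 1 − e^(−3.3 × 0.58) = 1 − e^(−1.914) ≈ 0.8525.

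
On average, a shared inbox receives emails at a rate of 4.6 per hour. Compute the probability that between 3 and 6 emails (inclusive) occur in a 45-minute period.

Over the interval, μ = 4.6 × 0.75 = 3.45 (a 45-minute period = 0.75 hours).
P(3 ≤ N ≤ 6) = Σ_{j=3}^{6} e^(−3.45) · 3.45^j/j! ≈ 0.6083.

0.6083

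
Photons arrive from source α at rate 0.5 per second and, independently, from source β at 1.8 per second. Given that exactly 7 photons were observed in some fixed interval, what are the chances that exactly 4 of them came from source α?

Given the total, each event is independently from source α with probability p = λ_α/(λ_α+λ_β) = 0.5/2.3 ≈ 0.2174.
So K ~ Binomial(7, 0.5/2.3): P(K = 4) = C(7,4) · (0.5/2.3)^4 · (1.8/2.3)^3 ≈ 0.0375.

0.0375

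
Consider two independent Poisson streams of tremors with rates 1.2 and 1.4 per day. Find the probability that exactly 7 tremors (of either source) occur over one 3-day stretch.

0.1428

Independent Poisson processes superpose: combined rate λ = 1.2 + 1.4 = 2.6 per day.
Over the interval, μ = 2.6 × 3 = 7.8 (a 3-day stretch = 3 days).
P(N = 7) = e^(−7.8) · 7.8^7/7! ≈ 0.1428.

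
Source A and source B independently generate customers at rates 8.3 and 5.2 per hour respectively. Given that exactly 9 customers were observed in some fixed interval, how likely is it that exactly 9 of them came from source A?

0.0126

Given the total, each event is independently from source A with probability p = λ_A/(λ_A+λ_B) = 8.3/13.5 ≈ 0.6148.
So K ~ Binomial(9, 8.3/13.5): P(K = 9) = C(9,9) · (8.3/13.5)^9 · (5.2/13.5)^0 ≈ 0.0126.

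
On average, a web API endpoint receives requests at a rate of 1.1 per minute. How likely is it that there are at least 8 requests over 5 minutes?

0.1905

Over the interval, μ = 1.1 × 5 = 5.5 (5 minutes).
P(N ≥ 8) = 1 − P(N ≤ 7) = 1 − Σ_{j=0}^{7} e^(−μ) μ^j/j! ≈ 0.1905.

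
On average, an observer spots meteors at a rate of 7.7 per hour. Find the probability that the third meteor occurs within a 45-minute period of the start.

Over the interval, μ = 7.7 × 0.75 = 5.775 (a 45-minute period = 0.75 hours).
The third arrival falls in the interval iff at least 3 events occur there: P(S_3 ≤ t) = P(N ≥ 3) = 1 − P(N ≤ 2) ≈ 0.9272.

0.9272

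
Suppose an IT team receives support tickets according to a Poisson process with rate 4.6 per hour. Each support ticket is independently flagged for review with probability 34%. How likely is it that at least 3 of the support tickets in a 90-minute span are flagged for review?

0.4161

Thinning: the support tickets that are flagged for review themselves form a Poisson process with rate 0.34 × 4.6 = 1.564 per hour.
Over the interval, μ = 1.564 × 1.5 = 2.346 (a 90-minute span = 1.5 hours).
P(N ≥ 3) = 1 − P(N ≤ 2) ≈ 0.4161.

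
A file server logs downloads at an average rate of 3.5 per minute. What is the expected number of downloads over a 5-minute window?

17.5

E[N] = λt = 3.5 × 5 = 17.5 (a 5-minute window = 5 minutes).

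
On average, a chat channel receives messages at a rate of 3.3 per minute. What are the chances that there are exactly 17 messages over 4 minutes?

0.0583

Over the interval, μ = 3.3 × 4 = 13.2 (4 minutes).
P(N = 17) = e^(−μ) μ^17/17! = e^(−13.2) · 13.2^17/355687428096000 ≈ 0.0583.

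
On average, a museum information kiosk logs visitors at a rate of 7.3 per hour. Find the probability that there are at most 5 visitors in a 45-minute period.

Over the interval, μ = 7.3 × 0.75 = 5.475 (a 45-minute period = 0.75 hours).
P(N ≤ 5) = Σ_{j=0}^{5} e^(−μ) μ^j/j! ≈ 0.5332.

0.5332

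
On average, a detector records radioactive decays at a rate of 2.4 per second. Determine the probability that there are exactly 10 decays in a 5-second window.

0.1048

Over the interval, μ = 2.4 × 5 = 12 (a 5-second window = 5 seconds).
P(N = 10) = e^(−μ) μ^10/10! = e^(−12) · 12^10/3628800 ≈ 0.1048.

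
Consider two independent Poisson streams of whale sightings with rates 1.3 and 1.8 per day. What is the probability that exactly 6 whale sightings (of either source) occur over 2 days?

0.1601

Independent Poisson processes superpose: combined rate λ = 1.3 + 1.8 = 3.1 per day.
Over the interval, μ = 3.1 × 2 = 6.2 (2 days).
P(N = 6) = e^(−6.2) · 6.2^6/6! ≈ 0.1601.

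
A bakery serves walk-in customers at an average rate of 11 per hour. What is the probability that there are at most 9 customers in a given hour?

With mean μ = 11 per hour,
P(N ≤ 9) = Σ_{j=0}^{9} e^(−μ) μ^j/j! ≈ 0.3405.

0.3405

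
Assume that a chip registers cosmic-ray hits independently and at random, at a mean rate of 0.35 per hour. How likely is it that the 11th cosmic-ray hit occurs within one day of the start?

0.2257

Over the interval, μ = 0.35 × 24 = 8.4 (a day = 24 hours).
The 11th arrival falls in the interval iff at least 11 events occur there: P(S_11 ≤ t) = P(N ≥ 11) = 1 − P(N ≤ 10) ≈ 0.2257.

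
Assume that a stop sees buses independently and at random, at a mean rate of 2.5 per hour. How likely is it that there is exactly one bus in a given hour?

0.2052

With mean μ = 2.5 per hour,
P(N = 1) = e^(−μ) μ^1/1! = e^(−2.5) · 2.5^1/1 ≈ 0.2052.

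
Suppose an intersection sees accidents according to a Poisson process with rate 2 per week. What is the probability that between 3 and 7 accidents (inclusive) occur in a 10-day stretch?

0.5350

Over the interval, μ = 2 × 10/7 ≈ 2.85714 (a 10-day stretch = 10/7 weeks).
P(3 ≤ N ≤ 7) = Σ_{j=3}^{7} e^(−2.85714) · 2.85714^j/j! ≈ 0.5350.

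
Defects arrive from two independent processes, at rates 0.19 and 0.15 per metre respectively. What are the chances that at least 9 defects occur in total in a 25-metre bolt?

0.4769

Independent Poisson processes superpose: combined rate λ = 0.19 + 0.15 = 0.34 per metre.
Over the interval, μ = 0.34 × 25 = 8.5 (a 25-metre bolt = 25 metres).
P(N ≥ 9) = 1 − P(N ≤ 8) ≈ 0.4769.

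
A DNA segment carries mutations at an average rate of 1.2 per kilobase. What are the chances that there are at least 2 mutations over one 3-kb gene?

0.8743

Over the interval, μ = 1.2 × 3 = 3.6 (a 3-kb gene = 3 kilobases).
P(N ≥ 2) = 1 − P(N ≤ 1) = 1 − Σ_{j=0}^{1} e^(−μ) μ^j/j! ≈ 0.8743.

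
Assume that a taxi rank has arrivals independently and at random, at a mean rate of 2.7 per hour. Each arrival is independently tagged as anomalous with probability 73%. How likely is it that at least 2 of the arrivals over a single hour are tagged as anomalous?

Thinning: the arrivals that are tagged as anomalous themselves form a Poisson process with rate 0.73 × 2.7 = 1.971 per hour.
So μ = 1.971.
P(N ≥ 2) = 1 − P(N ≤ 1) ≈ 0.5861.

0.5861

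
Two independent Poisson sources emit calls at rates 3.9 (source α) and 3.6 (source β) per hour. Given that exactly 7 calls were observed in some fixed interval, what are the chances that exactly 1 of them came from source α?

Given the total, each event is independently from source α with probability p = λ_α/(λ_α+λ_β) = 3.9/7.5 = 0.5200.
So K ~ Binomial(7, 3.9/7.5): P(K = 1) = C(7,1) · (3.9/7.5)^1 · (3.6/7.5)^6 ≈ 0.0445.

0.0445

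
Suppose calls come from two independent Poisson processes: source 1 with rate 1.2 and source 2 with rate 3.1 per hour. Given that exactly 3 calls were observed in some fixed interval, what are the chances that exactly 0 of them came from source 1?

Given the total, each event is independently from source 1 with probability p = λ_1/(λ_1+λ_2) = 1.2/4.3 ≈ 0.2791.
So K ~ Binomial(3, 1.2/4.3): P(K = 0) = C(3,0) · (1.2/4.3)^0 · (3.1/4.3)^3 ≈ 0.3747.

0.3747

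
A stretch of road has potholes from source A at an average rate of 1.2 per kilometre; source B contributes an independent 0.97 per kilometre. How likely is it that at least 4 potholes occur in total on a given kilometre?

0.1748

Independent Poisson processes superpose: combined rate λ = 1.2 + 0.97 = 2.17 per kilometre.
So μ = 2.17.
P(N ≥ 4) = 1 − P(N ≤ 3) ≈ 0.1748.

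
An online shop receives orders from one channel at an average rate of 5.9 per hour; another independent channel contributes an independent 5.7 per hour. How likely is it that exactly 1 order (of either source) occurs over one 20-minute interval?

0.0809

Independent Poisson processes superpose: combined rate λ = 5.9 + 5.7 = 11.6 per hour.
Over the interval, μ = 11.6 × 1/3 ≈ 3.86667 (a 20-minute interval = 1/3 hours).
P(N = 1) = e^(−3.86667) · 3.86667^1/1! ≈ 0.0809.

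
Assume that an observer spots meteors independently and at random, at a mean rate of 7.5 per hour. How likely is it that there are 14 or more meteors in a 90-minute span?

Over the interval, μ = 7.5 × 1.5 = 11.25 (a 90-minute span = 1.5 hours).
P(N ≥ 14) = 1 − P(N ≤ 13) = 1 − Σ_{j=0}^{13} e^(−μ) μ^j/j! ≈ 0.2424.

0.2424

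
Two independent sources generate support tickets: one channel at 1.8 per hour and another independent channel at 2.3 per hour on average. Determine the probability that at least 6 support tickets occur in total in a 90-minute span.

0.5781

Independent Poisson processes superpose: combined rate λ = 1.8 + 2.3 = 4.1 per hour.
Over the interval, μ = 4.1 × 1.5 = 6.15 (a 90-minute span = 1.5 hours).
P(N ≥ 6) = 1 − P(N ≤ 5) ≈ 0.5781.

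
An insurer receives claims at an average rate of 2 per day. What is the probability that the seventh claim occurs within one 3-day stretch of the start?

0.3937

Over the interval, μ = 2 × 3 = 6 (a 3-day stretch = 3 days).
The seventh arrival falls in the interval iff at least 7 events occur there: P(S_7 ≤ t) = P(N ≥ 7) = 1 − P(N ≤ 6) ≈ 0.3937.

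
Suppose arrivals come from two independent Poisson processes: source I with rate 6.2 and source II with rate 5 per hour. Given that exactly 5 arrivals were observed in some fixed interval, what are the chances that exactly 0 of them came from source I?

Given the total, each event is independently from source I with probability p = λ_I/(λ_I+λ_II) = 6.2/11.2 ≈ 0.5536.
So K ~ Binomial(5, 6.2/11.2): P(K = 0) = C(5,0) · (6.2/11.2)^0 · (5/11.2)^5 ≈ 0.0177.

0.0177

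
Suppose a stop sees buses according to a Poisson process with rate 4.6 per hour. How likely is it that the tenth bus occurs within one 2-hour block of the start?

0.4389

Over the interval, μ = 4.6 × 2 = 9.2 (a 2-hour block = 2 hours).
The tenth arrival falls in the interval iff at least 10 events occur there: P(S_10 ≤ t) = P(N ≥ 10) = 1 − P(N ≤ 9) ≈ 0.4389.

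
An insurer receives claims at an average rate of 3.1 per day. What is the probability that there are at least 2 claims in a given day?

0.8153

With mean μ = 3.1 per day,
P(N ≥ 2) = 1 − P(N ≤ 1) = 1 − Σ_{j=0}^{1} e^(−μ) μ^j/j! ≈ 0.8153.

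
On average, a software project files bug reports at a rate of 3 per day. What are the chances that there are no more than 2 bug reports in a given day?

0.4232

With mean μ = 3 per day,
P(N ≤ 2) = Σ_{j=0}^{2} e^(−μ) μ^j/j! ≈ 0.4232.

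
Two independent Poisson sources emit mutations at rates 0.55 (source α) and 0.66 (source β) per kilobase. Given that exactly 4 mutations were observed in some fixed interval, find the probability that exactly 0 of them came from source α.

0.0885

Given the total, each event is independently from source α with probability p = λ_α/(λ_α+λ_β) = 0.55/1.21 ≈ 0.4545.
So K ~ Binomial(4, 0.55/1.21): P(K = 0) = C(4,0) · (0.55/1.21)^0 · (0.66/1.21)^4 ≈ 0.0885.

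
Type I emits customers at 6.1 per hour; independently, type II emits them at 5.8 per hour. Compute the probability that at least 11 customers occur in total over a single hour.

0.6422

Independent Poisson processes superpose: combined rate λ = 6.1 + 5.8 = 11.9 per hour.
So μ = 11.9.
P(N ≥ 11) = 1 − P(N ≤ 10) ≈ 0.6422.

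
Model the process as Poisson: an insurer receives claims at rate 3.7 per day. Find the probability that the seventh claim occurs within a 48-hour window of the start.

Over the interval, μ = 3.7 × 2 = 7.4 (a 48-hour window = 2 days).
The seventh arrival falls in the interval iff at least 7 events occur there: P(S_7 ≤ t) = P(N ≥ 7) = 1 − P(N ≤ 6) ≈ 0.6080.

0.6080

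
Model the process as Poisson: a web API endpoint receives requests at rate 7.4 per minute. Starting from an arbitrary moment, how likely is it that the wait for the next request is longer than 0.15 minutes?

The wait for the next event is exponential with rate λ = 7.4 per minute.
P(T > 0.15) = e^(−λt) = e^(−7.4 × 0.15) = e^(−1.11) ≈ 0.3296.

0.3296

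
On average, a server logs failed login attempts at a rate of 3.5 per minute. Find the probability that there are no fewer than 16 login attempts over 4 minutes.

0.3306

Over the interval, μ = 3.5 × 4 = 14 (4 minutes).
P(N ≥ 16) = 1 − P(N ≤ 15) = 1 − Σ_{j=0}^{15} e^(−μ) μ^j/j! ≈ 0.3306.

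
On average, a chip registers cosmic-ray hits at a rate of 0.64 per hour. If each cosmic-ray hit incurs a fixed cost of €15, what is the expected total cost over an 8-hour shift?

€76.8

E[N] = 0.64 × 8 = 5.12 (an 8-hour shift = 8 hours); E[cost] = 5.12 × €15 = €76.8.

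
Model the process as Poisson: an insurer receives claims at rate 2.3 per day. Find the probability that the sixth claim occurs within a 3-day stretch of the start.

0.6863

Over the interval, μ = 2.3 × 3 = 6.9 (a 3-day stretch = 3 days).
The sixth arrival falls in the interval iff at least 6 events occur there: P(S_6 ≤ t) = P(N ≥ 6) = 1 − P(N ≤ 5) ≈ 0.6863.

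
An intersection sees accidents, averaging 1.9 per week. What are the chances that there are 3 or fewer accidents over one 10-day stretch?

0.7109

Over the interval, μ = 1.9 × 10/7 ≈ 2.71429 (a 10-day stretch = 10/7 weeks).
P(N ≤ 3) = Σ_{j=0}^{3} e^(−μ) μ^j/j! ≈ 0.7109.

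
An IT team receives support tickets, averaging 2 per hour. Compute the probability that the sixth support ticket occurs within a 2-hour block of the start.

Over the interval, μ = 2 × 2 = 4 (a 2-hour block = 2 hours).
The sixth arrival falls in the interval iff at least 6 events occur there: P(S_6 ≤ t) = P(N ≥ 6) = 1 − P(N ≤ 5) ≈ 0.2149.

0.2149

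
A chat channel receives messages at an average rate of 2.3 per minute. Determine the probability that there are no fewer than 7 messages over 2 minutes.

0.1820

Over the interval, μ = 2.3 × 2 = 4.6 (2 minutes).
P(N ≥ 7) = 1 − P(N ≤ 6) = 1 − Σ_{j=0}^{6} e^(−μ) μ^j/j! ≈ 0.1820.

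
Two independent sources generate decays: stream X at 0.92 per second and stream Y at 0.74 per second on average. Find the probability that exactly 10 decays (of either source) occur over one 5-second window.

Independent Poisson processes superpose: combined rate λ = 0.92 + 0.74 = 1.66 per second.
Over the interval, μ = 1.66 × 5 = 8.3 (a 5-second window = 5 seconds).
P(N = 10) = e^(−8.3) · 8.3^10/10! ≈ 0.1063.

0.1063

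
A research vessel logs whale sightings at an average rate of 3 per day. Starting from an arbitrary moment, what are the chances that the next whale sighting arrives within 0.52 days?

0.7899

Inter-arrival times are exponential with rate λ = 3 per day.
P(T ≤ 0.52) = 1 − e^(−λt) = 1 − e^(−3 × 0.52) = 1 − e^(−1.56) ≈ 0.7899.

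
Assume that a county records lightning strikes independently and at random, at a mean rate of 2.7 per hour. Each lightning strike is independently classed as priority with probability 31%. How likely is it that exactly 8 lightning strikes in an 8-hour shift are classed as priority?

Thinning: the lightning strikes that are classed as priority themselves form a Poisson process with rate 0.31 × 2.7 = 0.837 per hour.
Over the interval, μ = 0.837 × 8 = 6.696 (an 8-hour shift = 8 hours).
P(N = 8) = e^(−6.696) · 6.696^8/8! ≈ 0.1239.

0.1239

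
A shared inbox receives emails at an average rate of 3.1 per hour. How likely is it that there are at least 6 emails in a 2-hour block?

0.5859

Over the interval, μ = 3.1 × 2 = 6.2 (a 2-hour block = 2 hours).
P(N ≥ 6) = 1 − P(N ≤ 5) = 1 − Σ_{j=0}^{5} e^(−μ) μ^j/j! ≈ 0.5859.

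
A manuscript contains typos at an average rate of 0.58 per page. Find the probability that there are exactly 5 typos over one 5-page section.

Over the interval, μ = 0.58 × 5 = 2.9 (a 5-page section = 5 pages).
P(N = 5) = e^(−μ) μ^5/5! = e^(−2.9) · 2.9^5/120 ≈ 0.0940.

0.0940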